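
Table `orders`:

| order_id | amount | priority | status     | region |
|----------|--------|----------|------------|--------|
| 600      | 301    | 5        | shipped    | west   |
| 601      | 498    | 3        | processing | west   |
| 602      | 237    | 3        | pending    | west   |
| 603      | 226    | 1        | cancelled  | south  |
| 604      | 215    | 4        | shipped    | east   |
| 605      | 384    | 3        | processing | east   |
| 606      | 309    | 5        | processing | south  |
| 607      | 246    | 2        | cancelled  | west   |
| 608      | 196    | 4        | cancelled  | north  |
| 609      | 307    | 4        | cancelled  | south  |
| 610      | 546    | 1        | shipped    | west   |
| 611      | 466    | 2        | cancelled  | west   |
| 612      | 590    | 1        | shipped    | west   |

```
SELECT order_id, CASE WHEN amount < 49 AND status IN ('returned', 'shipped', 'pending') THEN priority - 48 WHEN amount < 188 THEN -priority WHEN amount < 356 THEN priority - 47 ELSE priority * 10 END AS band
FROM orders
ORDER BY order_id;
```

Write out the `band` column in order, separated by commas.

order_id=600: amount < 356 → -42
order_id=601: ELSE → 30
order_id=602: amount < 356 → -44
order_id=603: amount < 356 → -46
order_id=604: amount < 356 → -43
order_id=605: ELSE → 30
order_id=606: amount < 356 → -42
order_id=607: amount < 356 → -45
order_id=608: amount < 356 → -43
order_id=609: amount < 356 → -43
order_id=610: ELSE → 10
order_id=611: ELSE → 20
order_id=612: ELSE → 10

-42, 30, -44, -46, -43, 30, -42, -45, -43, -43, 10, 20, 10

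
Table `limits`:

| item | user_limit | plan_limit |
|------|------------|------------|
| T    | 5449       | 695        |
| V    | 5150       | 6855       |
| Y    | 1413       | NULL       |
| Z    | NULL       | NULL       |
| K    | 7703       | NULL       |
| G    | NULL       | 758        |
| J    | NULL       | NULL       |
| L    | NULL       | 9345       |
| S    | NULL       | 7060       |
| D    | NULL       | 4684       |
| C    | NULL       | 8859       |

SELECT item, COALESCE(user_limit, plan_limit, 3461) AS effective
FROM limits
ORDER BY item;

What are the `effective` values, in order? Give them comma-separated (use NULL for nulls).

item=C: user_limit=NULL, plan_limit=8859 → 8859
item=D: user_limit=NULL, plan_limit=4684 → 4684
item=G: user_limit=NULL, plan_limit=758 → 758
item=J: user_limit=NULL, plan_limit=NULL, → literal 3461 → 3461
item=K: user_limit=7703 → 7703
item=L: user_limit=NULL, plan_limit=9345 → 9345
item=S: user_limit=NULL, plan_limit=7060 → 7060
item=T: user_limit=5449 → 5449
item=V: user_limit=5150 → 5150
item=Y: user_limit=1413 → 1413
item=Z: user_limit=NULL, plan_limit=NULL, → literal 3461 → 3461

8859, 4684, 758, 3461, 7703, 9345, 7060, 5449, 5150, 1413, 3461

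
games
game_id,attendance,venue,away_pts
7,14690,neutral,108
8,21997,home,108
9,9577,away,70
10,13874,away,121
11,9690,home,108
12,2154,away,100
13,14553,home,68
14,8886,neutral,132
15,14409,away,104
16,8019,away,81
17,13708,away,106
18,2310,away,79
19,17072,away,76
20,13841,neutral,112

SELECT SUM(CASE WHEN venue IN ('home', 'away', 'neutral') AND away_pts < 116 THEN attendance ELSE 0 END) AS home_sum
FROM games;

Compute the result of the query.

142020

game_id=7: ✓ → 14690
game_id=8: ✓ → 21997
game_id=9: ✓ → 9577
game_id=10: ✗
game_id=11: ✓ → 9690
game_id=12: ✓ → 2154
game_id=13: ✓ → 14553
game_id=14: ✗
game_id=15: ✓ → 14409
game_id=16: ✓ → 8019
game_id=17: ✓ → 13708
game_id=18: ✓ → 2310
game_id=19: ✓ → 17072
game_id=20: ✓ → 13841
home_sum = 14690 + 21997 + 9577 + 9690 + 2154 + 14553 + 14409 + 8019 + 13708 + 2310 + 17072 + 13841 = 142020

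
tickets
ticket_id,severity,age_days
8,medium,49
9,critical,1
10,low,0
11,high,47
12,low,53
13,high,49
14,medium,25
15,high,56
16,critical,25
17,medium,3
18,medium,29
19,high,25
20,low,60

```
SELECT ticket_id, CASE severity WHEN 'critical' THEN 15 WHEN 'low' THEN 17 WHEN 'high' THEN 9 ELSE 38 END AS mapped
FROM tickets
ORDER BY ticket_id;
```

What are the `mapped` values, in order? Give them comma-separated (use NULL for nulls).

ticket_id=8: ELSE → 38
ticket_id=9: severity='critical' → 15
ticket_id=10: severity='low' → 17
ticket_id=11: severity='high' → 9
ticket_id=12: severity='low' → 17
ticket_id=13: severity='high' → 9
ticket_id=14: ELSE → 38
ticket_id=15: severity='high' → 9
ticket_id=16: severity='critical' → 15
ticket_id=17: ELSE → 38
ticket_id=18: ELSE → 38
ticket_id=19: severity='high' → 9
ticket_id=20: severity='low' → 17

38, 15, 17, 9, 17, 9, 38, 9, 15, 38, 38, 9, 17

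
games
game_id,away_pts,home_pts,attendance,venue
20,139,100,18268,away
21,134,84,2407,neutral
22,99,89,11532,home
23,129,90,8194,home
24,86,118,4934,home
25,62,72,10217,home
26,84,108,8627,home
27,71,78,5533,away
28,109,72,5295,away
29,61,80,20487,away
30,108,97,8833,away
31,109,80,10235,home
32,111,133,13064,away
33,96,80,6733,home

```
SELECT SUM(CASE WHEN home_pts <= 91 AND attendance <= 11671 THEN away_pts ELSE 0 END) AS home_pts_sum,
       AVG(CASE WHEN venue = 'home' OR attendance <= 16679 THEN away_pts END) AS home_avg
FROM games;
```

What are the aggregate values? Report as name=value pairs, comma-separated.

[home_pts_sum: home_pts <= 91 AND attendance <= 11671]
game_id=20: ✗
game_id=21: ✓ → 134
game_id=22: ✓ → 99
game_id=23: ✓ → 129
game_id=24: ✗
game_id=25: ✓ → 62
game_id=26: ✗
game_id=27: ✓ → 71
game_id=28: ✓ → 109
game_id=29: ✗
game_id=30: ✗
game_id=31: ✓ → 109
game_id=32: ✗
game_id=33: ✓ → 96
home_pts_sum = 134 + 99 + 129 + 62 + 71 + 109 + 109 + 96 = 809
—
[home_avg: venue = 'home' OR attendance <= 16679]
game_id=20: ✗
game_id=21: ✓ → 134
game_id=22: ✓ → 99
game_id=23: ✓ → 129
game_id=24: ✓ → 86
game_id=25: ✓ → 62
game_id=26: ✓ → 84
game_id=27: ✓ → 71
game_id=28: ✓ → 109
game_id=29: ✗
game_id=30: ✓ → 108
game_id=31: ✓ → 109
game_id=32: ✓ → 111
game_id=33: ✓ → 96
home_avg = (134 + 99 + 129 + 86 + 62 + 84 + 71 + 109 + 108 + 109 + 111 + 96) / 12 = 99.8333333333

home_pts_sum=809, home_avg=99.8333333333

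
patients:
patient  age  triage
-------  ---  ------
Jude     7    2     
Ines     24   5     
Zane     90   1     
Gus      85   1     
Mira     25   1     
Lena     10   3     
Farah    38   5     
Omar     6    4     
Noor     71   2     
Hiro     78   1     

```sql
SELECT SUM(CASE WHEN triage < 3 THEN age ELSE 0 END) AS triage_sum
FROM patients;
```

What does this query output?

patient=Jude: ✓ → 7
patient=Ines: ✗
patient=Zane: ✓ → 90
patient=Gus: ✓ → 85
patient=Mira: ✓ → 25
patient=Lena: ✗
patient=Farah: ✗
patient=Omar: ✗
patient=Noor: ✓ → 71
patient=Hiro: ✓ → 78
triage_sum = 7 + 90 + 85 + 25 + 71 + 78 = 356

356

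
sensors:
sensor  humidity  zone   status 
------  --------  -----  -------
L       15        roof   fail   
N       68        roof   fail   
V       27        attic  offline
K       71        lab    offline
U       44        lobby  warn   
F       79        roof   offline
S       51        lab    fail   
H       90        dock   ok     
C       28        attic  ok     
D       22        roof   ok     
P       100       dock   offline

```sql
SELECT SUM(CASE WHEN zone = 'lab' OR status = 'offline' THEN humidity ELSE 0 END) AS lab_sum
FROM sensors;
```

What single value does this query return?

328

sensor=L: ✗
sensor=N: ✗
sensor=V: ✓ → 27
sensor=K: ✓ → 71
sensor=U: ✗
sensor=F: ✓ → 79
sensor=S: ✓ → 51
sensor=H: ✗
sensor=C: ✗
sensor=D: ✗
sensor=P: ✓ → 100
lab_sum = 27 + 71 + 79 + 51 + 100 = 328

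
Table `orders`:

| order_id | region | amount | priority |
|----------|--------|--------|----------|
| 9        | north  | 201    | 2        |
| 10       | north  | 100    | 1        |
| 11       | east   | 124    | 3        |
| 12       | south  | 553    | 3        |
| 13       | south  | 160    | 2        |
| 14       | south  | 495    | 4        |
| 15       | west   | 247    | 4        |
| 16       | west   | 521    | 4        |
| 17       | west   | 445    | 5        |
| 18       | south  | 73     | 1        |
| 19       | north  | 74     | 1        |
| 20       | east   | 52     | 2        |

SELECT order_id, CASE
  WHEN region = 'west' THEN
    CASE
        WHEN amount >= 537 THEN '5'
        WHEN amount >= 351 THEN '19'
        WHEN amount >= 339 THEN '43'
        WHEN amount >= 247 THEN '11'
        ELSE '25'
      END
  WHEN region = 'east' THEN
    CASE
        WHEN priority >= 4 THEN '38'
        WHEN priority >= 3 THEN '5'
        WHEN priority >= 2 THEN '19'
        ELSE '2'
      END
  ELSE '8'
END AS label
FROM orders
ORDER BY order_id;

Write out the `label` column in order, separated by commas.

8, 8, 5, 8, 8, 8, 11, 19, 19, 8, 8, 19

order_id=9: region='north' → outer ELSE → 8
order_id=10: region='north' → outer ELSE → 8
order_id=11: region='east' → inner[priority >= 3] → 5
order_id=12: region='south' → outer ELSE → 8
order_id=13: region='south' → outer ELSE → 8
order_id=14: region='south' → outer ELSE → 8
order_id=15: region='west' → inner[amount >= 247] → 11
order_id=16: region='west' → inner[amount >= 351] → 19
order_id=17: region='west' → inner[amount >= 351] → 19
order_id=18: region='south' → outer ELSE → 8
order_id=19: region='north' → outer ELSE → 8
order_id=20: region='east' → inner[priority >= 2] → 19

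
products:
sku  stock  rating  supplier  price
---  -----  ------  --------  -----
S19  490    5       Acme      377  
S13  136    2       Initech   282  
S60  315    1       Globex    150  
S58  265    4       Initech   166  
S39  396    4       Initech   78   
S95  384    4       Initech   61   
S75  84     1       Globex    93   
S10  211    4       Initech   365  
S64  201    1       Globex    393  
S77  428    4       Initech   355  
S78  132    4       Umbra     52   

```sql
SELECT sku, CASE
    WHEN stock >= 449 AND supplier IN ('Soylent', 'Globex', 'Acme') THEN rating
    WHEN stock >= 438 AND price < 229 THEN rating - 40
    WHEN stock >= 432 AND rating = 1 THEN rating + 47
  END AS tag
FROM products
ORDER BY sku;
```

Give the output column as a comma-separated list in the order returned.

sku=S10: (no match → NULL) → NULL
sku=S13: (no match → NULL) → NULL
sku=S19: stock >= 449 AND supplier IN ('Soylent', 'Globex', 'Acme') → 5
sku=S39: (no match → NULL) → NULL
sku=S58: (no match → NULL) → NULL
sku=S60: (no match → NULL) → NULL
sku=S64: (no match → NULL) → NULL
sku=S75: (no match → NULL) → NULL
sku=S77: (no match → NULL) → NULL
sku=S78: (no match → NULL) → NULL
sku=S95: (no match → NULL) → NULL

NULL, NULL, 5, NULL, NULL, NULL, NULL, NULL, NULL, NULL, NULL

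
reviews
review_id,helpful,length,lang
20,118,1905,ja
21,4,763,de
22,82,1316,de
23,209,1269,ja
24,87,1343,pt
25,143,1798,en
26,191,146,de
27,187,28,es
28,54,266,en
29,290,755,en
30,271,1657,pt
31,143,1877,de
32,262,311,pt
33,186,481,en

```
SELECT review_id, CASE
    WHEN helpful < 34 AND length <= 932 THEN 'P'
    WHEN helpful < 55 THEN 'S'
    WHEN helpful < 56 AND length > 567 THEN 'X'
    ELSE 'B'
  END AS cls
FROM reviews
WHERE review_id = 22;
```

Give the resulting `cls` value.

review_id = 22: helpful=82, length=1316, lang=de.
helpful < 34 AND length <= 932 → false
helpful < 55 → false
helpful < 56 AND length > 567 → false
No prior WHEN matched → ELSE → B

B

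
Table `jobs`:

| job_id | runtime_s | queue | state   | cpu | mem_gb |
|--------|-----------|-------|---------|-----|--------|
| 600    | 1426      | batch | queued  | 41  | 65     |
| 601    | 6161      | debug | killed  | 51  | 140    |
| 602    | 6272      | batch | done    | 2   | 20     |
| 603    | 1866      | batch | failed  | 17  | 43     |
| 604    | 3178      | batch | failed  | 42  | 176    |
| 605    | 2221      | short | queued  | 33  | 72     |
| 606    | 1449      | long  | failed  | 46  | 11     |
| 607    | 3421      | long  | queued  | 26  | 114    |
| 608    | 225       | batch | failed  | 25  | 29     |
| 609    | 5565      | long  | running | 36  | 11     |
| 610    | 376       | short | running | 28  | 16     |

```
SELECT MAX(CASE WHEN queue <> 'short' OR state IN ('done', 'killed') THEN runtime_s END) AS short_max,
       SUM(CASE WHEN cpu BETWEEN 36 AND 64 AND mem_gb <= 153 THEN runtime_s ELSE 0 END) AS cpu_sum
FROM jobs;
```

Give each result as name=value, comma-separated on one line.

[short_max: queue <> 'short' OR state IN ('done', 'killed')]
job_id=600: ✓ → 1426
job_id=601: ✓ → 6161
job_id=602: ✓ → 6272
job_id=603: ✓ → 1866
job_id=604: ✓ → 3178
job_id=605: ✗
job_id=606: ✓ → 1449
job_id=607: ✓ → 3421
job_id=608: ✓ → 225
job_id=609: ✓ → 5565
job_id=610: ✗
short_max = MAX(1426, 6161, 6272, 1866, 3178, 1449, 3421, 225, 5565) = 6272
—
[cpu_sum: cpu BETWEEN 36 AND 64 AND mem_gb <= 153]
job_id=600: ✓ → 1426
job_id=601: ✓ → 6161
job_id=602: ✗
job_id=603: ✗
job_id=604: ✗
job_id=605: ✗
job_id=606: ✓ → 1449
job_id=607: ✗
job_id=608: ✗
job_id=609: ✓ → 5565
job_id=610: ✗
cpu_sum = 1426 + 6161 + 1449 + 5565 = 14601

short_max=6272, cpu_sum=14601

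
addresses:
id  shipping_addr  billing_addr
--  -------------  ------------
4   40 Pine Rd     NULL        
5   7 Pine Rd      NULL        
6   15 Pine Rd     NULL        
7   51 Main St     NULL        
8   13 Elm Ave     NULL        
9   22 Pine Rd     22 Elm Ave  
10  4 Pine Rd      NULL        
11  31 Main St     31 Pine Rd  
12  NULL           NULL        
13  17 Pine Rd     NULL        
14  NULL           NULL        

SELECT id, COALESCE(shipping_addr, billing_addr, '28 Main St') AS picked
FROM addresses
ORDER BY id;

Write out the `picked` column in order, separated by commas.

40 Pine Rd, 7 Pine Rd, 15 Pine Rd, 51 Main St, 13 Elm Ave, 22 Pine Rd, 4 Pine Rd, 31 Main St, 28 Main St, 17 Pine Rd, 28 Main St

id=4: shipping_addr=40 Pine Rd → 40 Pine Rd
id=5: shipping_addr=7 Pine Rd → 7 Pine Rd
id=6: shipping_addr=15 Pine Rd → 15 Pine Rd
id=7: shipping_addr=51 Main St → 51 Main St
id=8: shipping_addr=13 Elm Ave → 13 Elm Ave
id=9: shipping_addr=22 Pine Rd → 22 Pine Rd
id=10: shipping_addr=4 Pine Rd → 4 Pine Rd
id=11: shipping_addr=31 Main St → 31 Main St
id=12: shipping_addr=NULL, billing_addr=NULL, → literal 28 Main St → 28 Main St
id=13: shipping_addr=17 Pine Rd → 17 Pine Rd
id=14: shipping_addr=NULL, billing_addr=NULL, → literal 28 Main St → 28 Main St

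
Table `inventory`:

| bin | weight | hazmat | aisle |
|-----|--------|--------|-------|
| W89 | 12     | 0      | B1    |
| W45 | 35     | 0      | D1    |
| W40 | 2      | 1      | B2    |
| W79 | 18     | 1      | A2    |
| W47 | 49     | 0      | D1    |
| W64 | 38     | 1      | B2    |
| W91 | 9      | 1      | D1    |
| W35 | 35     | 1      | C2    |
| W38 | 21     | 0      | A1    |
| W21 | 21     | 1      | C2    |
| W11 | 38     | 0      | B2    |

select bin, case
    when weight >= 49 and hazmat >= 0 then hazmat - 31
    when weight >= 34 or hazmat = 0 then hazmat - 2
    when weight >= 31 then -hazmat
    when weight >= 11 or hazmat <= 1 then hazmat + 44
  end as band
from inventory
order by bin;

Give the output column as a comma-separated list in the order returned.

bin=W11: weight >= 34 or hazmat = 0 → -2
bin=W21: weight >= 11 or hazmat <= 1 → 45
bin=W35: weight >= 34 or hazmat = 0 → -1
bin=W38: weight >= 34 or hazmat = 0 → -2
bin=W40: weight >= 11 or hazmat <= 1 → 45
bin=W45: weight >= 34 or hazmat = 0 → -2
bin=W47: weight >= 49 and hazmat >= 0 → -31
bin=W64: weight >= 34 or hazmat = 0 → -1
bin=W79: weight >= 11 or hazmat <= 1 → 45
bin=W89: weight >= 34 or hazmat = 0 → -2
bin=W91: weight >= 11 or hazmat <= 1 → 45

-2, 45, -1, -2, 45, -2, -31, -1, 45, -2, 45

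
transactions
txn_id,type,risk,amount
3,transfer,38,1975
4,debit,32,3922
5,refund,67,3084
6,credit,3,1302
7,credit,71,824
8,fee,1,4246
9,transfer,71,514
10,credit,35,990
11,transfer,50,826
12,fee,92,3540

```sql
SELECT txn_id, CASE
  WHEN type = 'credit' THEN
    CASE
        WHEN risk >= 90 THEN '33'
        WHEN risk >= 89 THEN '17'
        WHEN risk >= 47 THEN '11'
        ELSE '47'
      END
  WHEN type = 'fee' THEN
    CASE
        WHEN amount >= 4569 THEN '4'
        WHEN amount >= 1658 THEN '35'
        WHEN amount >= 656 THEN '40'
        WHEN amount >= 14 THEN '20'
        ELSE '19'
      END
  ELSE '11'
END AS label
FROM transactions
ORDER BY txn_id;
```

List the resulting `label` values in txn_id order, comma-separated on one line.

11, 11, 11, 47, 11, 35, 11, 47, 11, 35

txn_id=3: type='transfer' → outer ELSE → 11
txn_id=4: type='debit' → outer ELSE → 11
txn_id=5: type='refund' → outer ELSE → 11
txn_id=6: type='credit' → inner[ELSE] → 47
txn_id=7: type='credit' → inner[risk >= 47] → 11
txn_id=8: type='fee' → inner[amount >= 1658] → 35
txn_id=9: type='transfer' → outer ELSE → 11
txn_id=10: type='credit' → inner[ELSE] → 47
txn_id=11: type='transfer' → outer ELSE → 11
txn_id=12: type='fee' → inner[amount >= 1658] → 35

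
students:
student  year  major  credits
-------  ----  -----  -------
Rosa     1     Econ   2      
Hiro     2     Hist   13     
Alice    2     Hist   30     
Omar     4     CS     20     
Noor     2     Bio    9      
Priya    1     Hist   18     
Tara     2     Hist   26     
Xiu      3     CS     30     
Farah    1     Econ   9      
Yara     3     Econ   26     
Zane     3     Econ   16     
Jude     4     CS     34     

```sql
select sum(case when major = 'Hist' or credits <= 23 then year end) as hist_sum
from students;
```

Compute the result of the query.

student=Rosa: ✓ → 1
student=Hiro: ✓ → 2
student=Alice: ✓ → 2
student=Omar: ✓ → 4
student=Noor: ✓ → 2
student=Priya: ✓ → 1
student=Tara: ✓ → 2
student=Xiu: ✗
student=Farah: ✓ → 1
student=Yara: ✗
student=Zane: ✓ → 3
student=Jude: ✗
hist_sum = 1 + 2 + 2 + 4 + 2 + 1 + 2 + 1 + 3 = 18

18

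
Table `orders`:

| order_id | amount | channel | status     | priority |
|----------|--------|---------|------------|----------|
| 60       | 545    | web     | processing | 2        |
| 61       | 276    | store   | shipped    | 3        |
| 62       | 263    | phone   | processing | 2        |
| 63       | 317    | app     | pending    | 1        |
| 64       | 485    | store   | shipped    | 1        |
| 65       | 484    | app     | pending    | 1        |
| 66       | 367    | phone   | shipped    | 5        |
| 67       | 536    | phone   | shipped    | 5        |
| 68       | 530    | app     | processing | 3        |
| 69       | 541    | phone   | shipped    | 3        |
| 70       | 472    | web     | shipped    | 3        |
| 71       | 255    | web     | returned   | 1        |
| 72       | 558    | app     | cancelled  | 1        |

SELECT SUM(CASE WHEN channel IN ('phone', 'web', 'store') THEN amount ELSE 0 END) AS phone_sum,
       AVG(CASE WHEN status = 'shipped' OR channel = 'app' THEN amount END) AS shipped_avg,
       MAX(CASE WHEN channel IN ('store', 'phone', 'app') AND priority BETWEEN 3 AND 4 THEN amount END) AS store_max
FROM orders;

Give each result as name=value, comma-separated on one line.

[phone_sum: channel IN ('phone', 'web', 'store')]
order_id=60: ✓ → 545
order_id=61: ✓ → 276
order_id=62: ✓ → 263
order_id=63: ✗
order_id=64: ✓ → 485
order_id=65: ✗
order_id=66: ✓ → 367
order_id=67: ✓ → 536
order_id=68: ✗
order_id=69: ✓ → 541
order_id=70: ✓ → 472
order_id=71: ✓ → 255
order_id=72: ✗
phone_sum = 545 + 276 + 263 + 485 + 367 + 536 + 541 + 472 + 255 = 3740
—
[shipped_avg: status = 'shipped' OR channel = 'app']
order_id=60: ✗
order_id=61: ✓ → 276
order_id=62: ✗
order_id=63: ✓ → 317
order_id=64: ✓ → 485
order_id=65: ✓ → 484
order_id=66: ✓ → 367
order_id=67: ✓ → 536
order_id=68: ✓ → 530
order_id=69: ✓ → 541
order_id=70: ✓ → 472
order_id=71: ✗
order_id=72: ✓ → 558
shipped_avg = (276 + 317 + 485 + 484 + 367 + 536 + 530 + 541 + 472 + 558) / 10 = 456.6
—
[store_max: channel IN ('store', 'phone', 'app') AND priority BETWEEN 3 AND 4]
order_id=60: ✗
order_id=61: ✓ → 276
order_id=62: ✗
order_id=63: ✗
order_id=64: ✗
order_id=65: ✗
order_id=66: ✗
order_id=67: ✗
order_id=68: ✓ → 530
order_id=69: ✓ → 541
order_id=70: ✗
order_id=71: ✗
order_id=72: ✗
store_max = MAX(276, 530, 541) = 541

phone_sum=3740, shipped_avg=456.6, store_max=541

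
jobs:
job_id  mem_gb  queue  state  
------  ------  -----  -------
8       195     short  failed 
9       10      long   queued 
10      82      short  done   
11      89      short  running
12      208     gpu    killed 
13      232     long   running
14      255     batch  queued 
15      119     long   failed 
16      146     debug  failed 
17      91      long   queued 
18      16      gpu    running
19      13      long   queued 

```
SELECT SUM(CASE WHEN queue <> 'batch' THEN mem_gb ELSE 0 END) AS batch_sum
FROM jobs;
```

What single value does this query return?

job_id=8: ✓ → 195
job_id=9: ✓ → 10
job_id=10: ✓ → 82
job_id=11: ✓ → 89
job_id=12: ✓ → 208
job_id=13: ✓ → 232
job_id=14: ✗
job_id=15: ✓ → 119
job_id=16: ✓ → 146
job_id=17: ✓ → 91
job_id=18: ✓ → 16
job_id=19: ✓ → 13
batch_sum = 195 + 10 + 82 + 89 + 208 + 232 + 119 + 146 + 91 + 16 + 13 = 1201

1201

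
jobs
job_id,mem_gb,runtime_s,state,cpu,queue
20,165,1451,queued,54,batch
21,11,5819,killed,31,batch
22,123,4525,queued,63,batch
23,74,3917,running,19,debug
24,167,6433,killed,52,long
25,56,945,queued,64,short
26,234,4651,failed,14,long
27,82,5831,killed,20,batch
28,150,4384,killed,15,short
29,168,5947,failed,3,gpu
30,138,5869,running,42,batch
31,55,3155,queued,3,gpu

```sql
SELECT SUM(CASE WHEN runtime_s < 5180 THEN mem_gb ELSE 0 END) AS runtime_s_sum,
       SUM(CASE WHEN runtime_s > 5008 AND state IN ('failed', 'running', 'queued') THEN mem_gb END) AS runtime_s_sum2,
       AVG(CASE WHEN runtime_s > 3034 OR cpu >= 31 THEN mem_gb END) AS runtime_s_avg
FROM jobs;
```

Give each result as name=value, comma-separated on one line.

runtime_s_sum=857, runtime_s_sum2=306, runtime_s_avg=118.5833333333

[runtime_s_sum: runtime_s < 5180]
job_id=20: ✓ → 165
job_id=21: ✗
job_id=22: ✓ → 123
job_id=23: ✓ → 74
job_id=24: ✗
job_id=25: ✓ → 56
job_id=26: ✓ → 234
job_id=27: ✗
job_id=28: ✓ → 150
job_id=29: ✗
job_id=30: ✗
job_id=31: ✓ → 55
runtime_s_sum = 165 + 123 + 74 + 56 + 234 + 150 + 55 = 857
—
[runtime_s_sum2: runtime_s > 5008 AND state IN ('failed', 'running', 'queued')]
job_id=20: ✗
job_id=21: ✗
job_id=22: ✗
job_id=23: ✗
job_id=24: ✗
job_id=25: ✗
job_id=26: ✗
job_id=27: ✗
job_id=28: ✗
job_id=29: ✓ → 168
job_id=30: ✓ → 138
job_id=31: ✗
runtime_s_sum2 = 168 + 138 = 306
—
[runtime_s_avg: runtime_s > 3034 OR cpu >= 31]
job_id=20: ✓ → 165
job_id=21: ✓ → 11
job_id=22: ✓ → 123
job_id=23: ✓ → 74
job_id=24: ✓ → 167
job_id=25: ✓ → 56
job_id=26: ✓ → 234
job_id=27: ✓ → 82
job_id=28: ✓ → 150
job_id=29: ✓ → 168
job_id=30: ✓ → 138
job_id=31: ✓ → 55
runtime_s_avg = (165 + 11 + 123 + 74 + 167 + 56 + 234 + 82 + 150 + 168 + 138 + 55) / 12 = 118.5833333333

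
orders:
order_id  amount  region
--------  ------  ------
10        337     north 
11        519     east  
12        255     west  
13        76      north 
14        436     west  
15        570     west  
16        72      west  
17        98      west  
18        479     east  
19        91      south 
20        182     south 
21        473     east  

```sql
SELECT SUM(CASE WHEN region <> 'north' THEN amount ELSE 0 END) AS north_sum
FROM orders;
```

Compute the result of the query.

order_id=10: ✗
order_id=11: ✓ → 519
order_id=12: ✓ → 255
order_id=13: ✗
order_id=14: ✓ → 436
order_id=15: ✓ → 570
order_id=16: ✓ → 72
order_id=17: ✓ → 98
order_id=18: ✓ → 479
order_id=19: ✓ → 91
order_id=20: ✓ → 182
order_id=21: ✓ → 473
north_sum = 519 + 255 + 436 + 570 + 72 + 98 + 479 + 91 + 182 + 473 = 3175

3175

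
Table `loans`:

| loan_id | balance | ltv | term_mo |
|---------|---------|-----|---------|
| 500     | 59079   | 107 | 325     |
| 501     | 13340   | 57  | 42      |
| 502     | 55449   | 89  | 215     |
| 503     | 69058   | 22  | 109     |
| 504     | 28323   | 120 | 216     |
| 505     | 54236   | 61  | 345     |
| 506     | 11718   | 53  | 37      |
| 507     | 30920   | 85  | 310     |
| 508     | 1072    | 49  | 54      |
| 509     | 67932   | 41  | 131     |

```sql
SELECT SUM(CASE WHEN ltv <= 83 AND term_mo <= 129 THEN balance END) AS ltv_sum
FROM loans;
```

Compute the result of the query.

95188

loan_id=500: ✗
loan_id=501: ✓ → 13340
loan_id=502: ✗
loan_id=503: ✓ → 69058
loan_id=504: ✗
loan_id=505: ✗
loan_id=506: ✓ → 11718
loan_id=507: ✗
loan_id=508: ✓ → 1072
loan_id=509: ✗
ltv_sum = 13340 + 69058 + 11718 + 1072 = 95188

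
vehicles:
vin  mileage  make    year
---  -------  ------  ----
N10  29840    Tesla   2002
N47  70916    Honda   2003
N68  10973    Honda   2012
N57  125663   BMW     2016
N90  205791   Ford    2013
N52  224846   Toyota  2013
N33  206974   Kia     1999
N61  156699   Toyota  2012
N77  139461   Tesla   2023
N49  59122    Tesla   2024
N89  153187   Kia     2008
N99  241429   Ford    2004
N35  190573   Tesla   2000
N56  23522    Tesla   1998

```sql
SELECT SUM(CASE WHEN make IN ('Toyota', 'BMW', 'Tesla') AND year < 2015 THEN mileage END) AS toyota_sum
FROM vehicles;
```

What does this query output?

vin=N10: ✓ → 29840
vin=N47: ✗
vin=N68: ✗
vin=N57: ✗
vin=N90: ✗
vin=N52: ✓ → 224846
vin=N33: ✗
vin=N61: ✓ → 156699
vin=N77: ✗
vin=N49: ✗
vin=N89: ✗
vin=N99: ✗
vin=N35: ✓ → 190573
vin=N56: ✓ → 23522
toyota_sum = 29840 + 224846 + 156699 + 190573 + 23522 = 625480

625480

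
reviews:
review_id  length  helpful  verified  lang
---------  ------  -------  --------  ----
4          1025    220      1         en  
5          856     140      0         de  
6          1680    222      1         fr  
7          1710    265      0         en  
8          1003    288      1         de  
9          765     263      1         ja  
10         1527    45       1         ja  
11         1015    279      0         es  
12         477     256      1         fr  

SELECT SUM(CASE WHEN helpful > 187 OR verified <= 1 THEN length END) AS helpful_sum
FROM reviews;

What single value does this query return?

review_id=4: ✓ → 1025
review_id=5: ✓ → 856
review_id=6: ✓ → 1680
review_id=7: ✓ → 1710
review_id=8: ✓ → 1003
review_id=9: ✓ → 765
review_id=10: ✓ → 1527
review_id=11: ✓ → 1015
review_id=12: ✓ → 477
helpful_sum = 1025 + 856 + 1680 + 1710 + 1003 + 765 + 1527 + 1015 + 477 = 10058

10058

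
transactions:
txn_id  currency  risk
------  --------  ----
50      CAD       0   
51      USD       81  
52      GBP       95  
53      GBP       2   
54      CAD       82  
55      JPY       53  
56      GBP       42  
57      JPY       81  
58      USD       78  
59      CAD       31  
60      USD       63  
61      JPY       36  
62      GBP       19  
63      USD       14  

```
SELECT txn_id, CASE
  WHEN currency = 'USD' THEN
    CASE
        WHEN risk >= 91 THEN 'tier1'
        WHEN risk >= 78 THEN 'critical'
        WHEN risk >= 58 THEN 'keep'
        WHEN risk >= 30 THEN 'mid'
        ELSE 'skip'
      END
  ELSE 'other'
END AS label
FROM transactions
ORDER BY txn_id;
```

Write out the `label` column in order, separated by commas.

txn_id=50: currency='CAD' → outer ELSE → other
txn_id=51: currency='USD' → inner[risk >= 78] → critical
txn_id=52: currency='GBP' → outer ELSE → other
txn_id=53: currency='GBP' → outer ELSE → other
txn_id=54: currency='CAD' → outer ELSE → other
txn_id=55: currency='JPY' → outer ELSE → other
txn_id=56: currency='GBP' → outer ELSE → other
txn_id=57: currency='JPY' → outer ELSE → other
txn_id=58: currency='USD' → inner[risk >= 78] → critical
txn_id=59: currency='CAD' → outer ELSE → other
txn_id=60: currency='USD' → inner[risk >= 58] → keep
txn_id=61: currency='JPY' → outer ELSE → other
txn_id=62: currency='GBP' → outer ELSE → other
txn_id=63: currency='USD' → inner[ELSE] → skip

other, critical, other, other, other, other, other, other, critical, other, keep, other, other, skip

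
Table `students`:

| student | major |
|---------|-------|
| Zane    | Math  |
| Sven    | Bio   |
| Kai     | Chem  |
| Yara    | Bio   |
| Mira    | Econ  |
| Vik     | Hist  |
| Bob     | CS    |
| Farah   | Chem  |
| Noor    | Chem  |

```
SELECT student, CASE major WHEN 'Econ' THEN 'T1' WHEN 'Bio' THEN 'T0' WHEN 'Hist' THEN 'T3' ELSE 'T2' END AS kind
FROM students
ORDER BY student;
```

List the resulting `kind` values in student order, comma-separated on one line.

student=Bob: ELSE → T2
student=Farah: ELSE → T2
student=Kai: ELSE → T2
student=Mira: major='Econ' → T1
student=Noor: ELSE → T2
student=Sven: major='Bio' → T0
student=Vik: major='Hist' → T3
student=Yara: major='Bio' → T0
student=Zane: ELSE → T2

T2, T2, T2, T1, T2, T0, T3, T0, T2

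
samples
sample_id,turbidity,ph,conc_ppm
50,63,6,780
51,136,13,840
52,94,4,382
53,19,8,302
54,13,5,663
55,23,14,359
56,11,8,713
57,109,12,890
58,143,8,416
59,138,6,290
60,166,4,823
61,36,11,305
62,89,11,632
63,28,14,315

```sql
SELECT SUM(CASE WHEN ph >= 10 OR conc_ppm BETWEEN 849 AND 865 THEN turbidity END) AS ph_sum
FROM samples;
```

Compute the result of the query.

421

sample_id=50: ✗
sample_id=51: ✓ → 136
sample_id=52: ✗
sample_id=53: ✗
sample_id=54: ✗
sample_id=55: ✓ → 23
sample_id=56: ✗
sample_id=57: ✓ → 109
sample_id=58: ✗
sample_id=59: ✗
sample_id=60: ✗
sample_id=61: ✓ → 36
sample_id=62: ✓ → 89
sample_id=63: ✓ → 28
ph_sum = 136 + 23 + 109 + 36 + 89 + 28 = 421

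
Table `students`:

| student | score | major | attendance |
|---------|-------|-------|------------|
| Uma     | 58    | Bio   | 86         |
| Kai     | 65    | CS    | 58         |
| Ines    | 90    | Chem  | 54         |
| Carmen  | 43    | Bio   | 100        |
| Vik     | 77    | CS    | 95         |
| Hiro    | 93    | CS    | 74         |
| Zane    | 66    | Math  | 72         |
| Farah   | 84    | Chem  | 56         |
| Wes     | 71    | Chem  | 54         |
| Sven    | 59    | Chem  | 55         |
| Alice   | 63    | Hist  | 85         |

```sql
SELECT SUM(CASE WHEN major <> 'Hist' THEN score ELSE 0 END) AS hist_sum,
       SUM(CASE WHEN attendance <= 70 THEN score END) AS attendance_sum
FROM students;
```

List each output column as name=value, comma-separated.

[hist_sum: major <> 'Hist']
student=Uma: ✓ → 58
student=Kai: ✓ → 65
student=Ines: ✓ → 90
student=Carmen: ✓ → 43
student=Vik: ✓ → 77
student=Hiro: ✓ → 93
student=Zane: ✓ → 66
student=Farah: ✓ → 84
student=Wes: ✓ → 71
student=Sven: ✓ → 59
student=Alice: ✗
hist_sum = 58 + 65 + 90 + 43 + 77 + 93 + 66 + 84 + 71 + 59 = 706
—
[attendance_sum: attendance <= 70]
student=Uma: ✗
student=Kai: ✓ → 65
student=Ines: ✓ → 90
student=Carmen: ✗
student=Vik: ✗
student=Hiro: ✗
student=Zane: ✗
student=Farah: ✓ → 84
student=Wes: ✓ → 71
student=Sven: ✓ → 59
student=Alice: ✗
attendance_sum = 65 + 90 + 84 + 71 + 59 = 369

hist_sum=706, attendance_sum=369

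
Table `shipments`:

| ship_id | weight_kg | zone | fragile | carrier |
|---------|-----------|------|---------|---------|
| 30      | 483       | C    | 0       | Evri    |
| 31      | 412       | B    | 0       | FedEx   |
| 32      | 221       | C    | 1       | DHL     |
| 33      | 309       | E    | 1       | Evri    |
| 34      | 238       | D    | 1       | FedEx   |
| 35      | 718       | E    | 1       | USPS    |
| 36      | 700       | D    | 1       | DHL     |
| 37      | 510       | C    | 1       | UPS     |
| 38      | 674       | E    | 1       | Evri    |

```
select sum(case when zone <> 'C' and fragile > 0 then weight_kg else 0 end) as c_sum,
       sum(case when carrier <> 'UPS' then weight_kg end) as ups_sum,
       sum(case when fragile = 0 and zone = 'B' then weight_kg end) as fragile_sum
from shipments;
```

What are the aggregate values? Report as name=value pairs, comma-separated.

c_sum=2639, ups_sum=3755, fragile_sum=412

[c_sum: zone <> 'C' and fragile > 0]
ship_id=30: ✗
ship_id=31: ✗
ship_id=32: ✗
ship_id=33: ✓ → 309
ship_id=34: ✓ → 238
ship_id=35: ✓ → 718
ship_id=36: ✓ → 700
ship_id=37: ✗
ship_id=38: ✓ → 674
c_sum = 309 + 238 + 718 + 700 + 674 = 2639
—
[ups_sum: carrier <> 'UPS']
ship_id=30: ✓ → 483
ship_id=31: ✓ → 412
ship_id=32: ✓ → 221
ship_id=33: ✓ → 309
ship_id=34: ✓ → 238
ship_id=35: ✓ → 718
ship_id=36: ✓ → 700
ship_id=37: ✗
ship_id=38: ✓ → 674
ups_sum = 483 + 412 + 221 + 309 + 238 + 718 + 700 + 674 = 3755
—
[fragile_sum: fragile = 0 and zone = 'B']
ship_id=30: ✗
ship_id=31: ✓ → 412
ship_id=32: ✗
ship_id=33: ✗
ship_id=34: ✗
ship_id=35: ✗
ship_id=36: ✗
ship_id=37: ✗
ship_id=38: ✗
fragile_sum = 412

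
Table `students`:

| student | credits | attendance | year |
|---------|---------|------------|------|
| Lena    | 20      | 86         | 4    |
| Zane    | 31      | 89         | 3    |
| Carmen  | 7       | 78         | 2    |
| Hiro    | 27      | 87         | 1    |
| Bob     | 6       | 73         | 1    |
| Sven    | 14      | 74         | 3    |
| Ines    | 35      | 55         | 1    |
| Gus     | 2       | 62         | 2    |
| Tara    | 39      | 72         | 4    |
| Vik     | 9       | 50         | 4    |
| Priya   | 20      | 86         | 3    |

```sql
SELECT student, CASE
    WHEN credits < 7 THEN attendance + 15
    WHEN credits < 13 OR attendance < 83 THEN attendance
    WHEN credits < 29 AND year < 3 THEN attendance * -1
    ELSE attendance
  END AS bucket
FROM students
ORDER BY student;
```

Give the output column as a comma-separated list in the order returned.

88, 78, 77, -87, 55, 86, 86, 74, 72, 50, 89

student=Bob: credits < 7 → 88
student=Carmen: credits < 13 OR attendance < 83 → 78
student=Gus: credits < 7 → 77
student=Hiro: credits < 29 AND year < 3 → -87
student=Ines: credits < 13 OR attendance < 83 → 55
student=Lena: ELSE → 86
student=Priya: ELSE → 86
student=Sven: credits < 13 OR attendance < 83 → 74
student=Tara: credits < 13 OR attendance < 83 → 72
student=Vik: credits < 13 OR attendance < 83 → 50
student=Zane: ELSE → 89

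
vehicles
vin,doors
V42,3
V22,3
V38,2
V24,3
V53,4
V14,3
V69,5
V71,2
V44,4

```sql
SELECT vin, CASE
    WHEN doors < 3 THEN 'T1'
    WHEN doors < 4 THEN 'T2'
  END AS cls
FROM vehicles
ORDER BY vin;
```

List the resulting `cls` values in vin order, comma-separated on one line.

vin=V14: doors < 4 → T2
vin=V22: doors < 4 → T2
vin=V24: doors < 4 → T2
vin=V38: doors < 3 → T1
vin=V42: doors < 4 → T2
vin=V44: (no match → NULL) → NULL
vin=V53: (no match → NULL) → NULL
vin=V69: (no match → NULL) → NULL
vin=V71: doors < 3 → T1

T2, T2, T2, T1, T2, NULL, NULL, NULL, T1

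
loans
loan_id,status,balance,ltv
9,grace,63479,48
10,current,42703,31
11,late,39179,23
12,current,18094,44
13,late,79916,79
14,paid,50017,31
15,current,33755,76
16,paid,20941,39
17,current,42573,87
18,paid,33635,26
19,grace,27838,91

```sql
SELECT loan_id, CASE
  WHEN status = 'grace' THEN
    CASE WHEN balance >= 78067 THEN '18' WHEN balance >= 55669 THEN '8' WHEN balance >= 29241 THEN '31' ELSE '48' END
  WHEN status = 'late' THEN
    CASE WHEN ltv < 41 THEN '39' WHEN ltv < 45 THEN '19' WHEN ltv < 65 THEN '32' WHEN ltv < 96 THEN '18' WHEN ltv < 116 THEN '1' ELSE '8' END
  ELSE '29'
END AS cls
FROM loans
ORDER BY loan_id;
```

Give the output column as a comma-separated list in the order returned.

8, 29, 39, 29, 18, 29, 29, 29, 29, 29, 48

loan_id=9: status='grace' → inner[balance >= 55669] → 8
loan_id=10: status='current' → outer ELSE → 29
loan_id=11: status='late' → inner[ltv < 41] → 39
loan_id=12: status='current' → outer ELSE → 29
loan_id=13: status='late' → inner[ltv < 96] → 18
loan_id=14: status='paid' → outer ELSE → 29
loan_id=15: status='current' → outer ELSE → 29
loan_id=16: status='paid' → outer ELSE → 29
loan_id=17: status='current' → outer ELSE → 29
loan_id=18: status='paid' → outer ELSE → 29
loan_id=19: status='grace' → inner[ELSE] → 48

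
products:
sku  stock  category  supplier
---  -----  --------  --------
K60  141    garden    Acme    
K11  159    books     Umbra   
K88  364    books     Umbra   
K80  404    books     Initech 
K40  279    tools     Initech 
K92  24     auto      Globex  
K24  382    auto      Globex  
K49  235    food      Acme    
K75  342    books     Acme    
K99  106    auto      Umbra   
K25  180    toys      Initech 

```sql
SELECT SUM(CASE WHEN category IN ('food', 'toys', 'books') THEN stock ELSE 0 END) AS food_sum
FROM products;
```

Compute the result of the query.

sku=K60: ✗
sku=K11: ✓ → 159
sku=K88: ✓ → 364
sku=K80: ✓ → 404
sku=K40: ✗
sku=K92: ✗
sku=K24: ✗
sku=K49: ✓ → 235
sku=K75: ✓ → 342
sku=K99: ✗
sku=K25: ✓ → 180
food_sum = 159 + 364 + 404 + 235 + 342 + 180 = 1684

1684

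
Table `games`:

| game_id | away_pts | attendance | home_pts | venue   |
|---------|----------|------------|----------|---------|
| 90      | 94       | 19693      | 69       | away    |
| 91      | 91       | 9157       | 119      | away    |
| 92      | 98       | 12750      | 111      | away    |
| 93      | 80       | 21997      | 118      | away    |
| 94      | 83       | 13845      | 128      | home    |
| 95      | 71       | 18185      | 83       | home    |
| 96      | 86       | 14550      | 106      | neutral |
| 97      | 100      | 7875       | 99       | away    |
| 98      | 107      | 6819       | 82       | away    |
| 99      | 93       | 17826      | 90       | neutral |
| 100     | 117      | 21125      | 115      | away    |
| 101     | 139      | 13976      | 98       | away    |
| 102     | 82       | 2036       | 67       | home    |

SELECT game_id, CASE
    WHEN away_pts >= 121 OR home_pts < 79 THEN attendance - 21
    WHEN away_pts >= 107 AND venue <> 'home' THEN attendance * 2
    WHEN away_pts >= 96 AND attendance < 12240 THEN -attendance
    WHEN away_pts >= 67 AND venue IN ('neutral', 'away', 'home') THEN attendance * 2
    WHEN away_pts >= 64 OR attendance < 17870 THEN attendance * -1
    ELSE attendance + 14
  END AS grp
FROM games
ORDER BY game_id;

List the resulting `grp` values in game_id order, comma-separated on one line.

19672, 18314, 25500, 43994, 27690, 36370, 29100, -7875, 13638, 35652, 42250, 13955, 2015

game_id=90: away_pts >= 121 OR home_pts < 79 → 19672
game_id=91: away_pts >= 67 AND venue IN ('neutral', 'away', 'home') → 18314
game_id=92: away_pts >= 67 AND venue IN ('neutral', 'away', 'home') → 25500
game_id=93: away_pts >= 67 AND venue IN ('neutral', 'away', 'home') → 43994
game_id=94: away_pts >= 67 AND venue IN ('neutral', 'away', 'home') → 27690
game_id=95: away_pts >= 67 AND venue IN ('neutral', 'away', 'home') → 36370
game_id=96: away_pts >= 67 AND venue IN ('neutral', 'away', 'home') → 29100
game_id=97: away_pts >= 96 AND attendance < 12240 → -7875
game_id=98: away_pts >= 107 AND venue <> 'home' → 13638
game_id=99: away_pts >= 67 AND venue IN ('neutral', 'away', 'home') → 35652
game_id=100: away_pts >= 107 AND venue <> 'home' → 42250
game_id=101: away_pts >= 121 OR home_pts < 79 → 13955
game_id=102: away_pts >= 121 OR home_pts < 79 → 2015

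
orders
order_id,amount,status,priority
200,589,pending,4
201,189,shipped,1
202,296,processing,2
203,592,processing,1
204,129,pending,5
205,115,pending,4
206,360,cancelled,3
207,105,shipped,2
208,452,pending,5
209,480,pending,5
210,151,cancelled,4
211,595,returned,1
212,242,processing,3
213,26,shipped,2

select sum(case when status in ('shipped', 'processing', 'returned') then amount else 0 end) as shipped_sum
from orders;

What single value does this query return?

2045

order_id=200: ✗
order_id=201: ✓ → 189
order_id=202: ✓ → 296
order_id=203: ✓ → 592
order_id=204: ✗
order_id=205: ✗
order_id=206: ✗
order_id=207: ✓ → 105
order_id=208: ✗
order_id=209: ✗
order_id=210: ✗
order_id=211: ✓ → 595
order_id=212: ✓ → 242
order_id=213: ✓ → 26
shipped_sum = 189 + 296 + 592 + 105 + 595 + 242 + 26 = 2045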